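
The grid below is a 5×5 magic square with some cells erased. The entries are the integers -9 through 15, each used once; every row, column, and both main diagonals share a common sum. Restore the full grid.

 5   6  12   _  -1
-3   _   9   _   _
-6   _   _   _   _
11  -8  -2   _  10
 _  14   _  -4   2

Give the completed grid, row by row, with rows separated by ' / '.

The entries are -9 through 15, which sum to 75, so each line sums to 75/5 = 15.
Using row 1: 5 + 6 + 12 + (-1) + ? → (1,4) = 15 − 22 = -7.
The remaining cell in row 4 is (4,4) = 15 − 11 = 4.
Using column 1: 5 + (-3) + (-6) + 11 + ? → (5,1) = 15 − 7 = 8.
Using row 5: 8 + 14 + (-4) + 2 + ? → (5,3) = 15 − 20 = -5.
The remaining cell in column 3 is (3,3) = 15 − 14 = 1.
Using main diagonal: 5 + 1 + 4 + 2 + ? → (2,2) = 15 − 12 = 3.
The remaining cell in anti-diagonal is (2,4) = 15 − 0 = 15.
Row 2 needs 15; the known cells sum to 24, so (2,5) = -9.
From column 2, 15 − (6 + 3 + (-8) + 14) gives (3,2) = 0.
Column 4: -7 + 15 + 4 + (-4) + ? = 15, so (3,4) = 7.
Column 5 needs 15; the known cells sum to 2, so (3,5) = 13.

5 6 12 -7 -1 / -3 3 9 15 -9 / -6 0 1 7 13 / 11 -8 -2 4 10 / 8 14 -5 -4 2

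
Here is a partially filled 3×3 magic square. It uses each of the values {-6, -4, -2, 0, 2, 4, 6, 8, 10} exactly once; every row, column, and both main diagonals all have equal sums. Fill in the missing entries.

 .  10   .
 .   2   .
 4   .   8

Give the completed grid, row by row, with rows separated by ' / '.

The 9 entries sum to 18, so each line sums to 18/3 = 6.
Row 3 must total 6; the given cells sum to 12, so (3,2) = -6.
Main diagonal needs 6; the known cells sum to 10, so (1,1) = -4.
Anti-diagonal: 2 + 4 + ? = 6, so (1,3) = 0.
From column 1, 6 − (-4 + 4) gives (2,1) = 6.
Column 3 must total 6; the given cells sum to 8, so (2,3) = -2.

-4 10 0 / 6 2 -2 / 4 -6 8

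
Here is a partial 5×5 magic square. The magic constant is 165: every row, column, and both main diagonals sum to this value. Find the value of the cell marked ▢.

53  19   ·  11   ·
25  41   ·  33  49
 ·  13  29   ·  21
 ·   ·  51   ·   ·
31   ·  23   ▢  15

39

Row 2 needs 165; the known cells sum to 148, so (2,3) = 17.
Column 3 needs 165; the known cells sum to 120, so (1,3) = 45.
The remaining cell in main diagonal is (4,4) = 165 − 138 = 27.
Row 1 needs 165; the known cells sum to 128, so (1,5) = 37.
Using column 5: 37 + 49 + 21 + 15 + ? → (4,5) = 165 − 122 = 43.
Anti-diagonal: 37 + 33 + 29 + 31 + ? = 165, so (4,2) = 35.
Row 4: 35 + 51 + 27 + 43 + ? = 165, so (4,1) = 9.
The remaining cell in column 1 is (3,1) = 165 − 118 = 47.
Column 2: 19 + 41 + 13 + 35 + ? = 165, so (5,2) = 57.
Row 3 needs 165; the known cells sum to 110, so (3,4) = 55.
Row 5: 31 + 57 + 23 + 15 + ? = 165, so (5,4) = 39.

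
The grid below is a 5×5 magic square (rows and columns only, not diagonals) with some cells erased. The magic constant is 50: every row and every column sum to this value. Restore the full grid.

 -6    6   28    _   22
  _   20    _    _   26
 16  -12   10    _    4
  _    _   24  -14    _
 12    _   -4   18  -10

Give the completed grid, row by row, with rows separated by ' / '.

-6 6 28 0 22 / -2 20 -8 14 26 / 16 -12 10 32 4 / 30 2 24 -14 8 / 12 34 -4 18 -10

Row 1 needs 50; the known cells sum to 50, so (1,4) = 0.
Row 3: 16 + (-12) + 10 + 4 + ? = 50, so (3,4) = 32.
Row 5 needs 50; the known cells sum to 16, so (5,2) = 34.
Column 2 must total 50; the given cells sum to 48, so (4,2) = 2.
Column 3 must total 50; the given cells sum to 58, so (2,3) = -8.
The remaining cell in column 4 is (2,4) = 50 − 36 = 14.
Using column 5: 22 + 26 + 4 + (-10) + ? → (4,5) = 50 − 42 = 8.
Row 2 must total 50; the given cells sum to 52, so (2,1) = -2.
Row 4: 2 + 24 + (-14) + 8 + ? = 50, so (4,1) = 30.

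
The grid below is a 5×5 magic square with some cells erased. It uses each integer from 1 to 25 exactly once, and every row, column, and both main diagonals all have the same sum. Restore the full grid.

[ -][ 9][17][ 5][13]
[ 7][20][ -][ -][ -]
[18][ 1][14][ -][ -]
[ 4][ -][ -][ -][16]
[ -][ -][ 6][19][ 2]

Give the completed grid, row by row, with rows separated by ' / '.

21 9 17 5 13 / 7 20 3 11 24 / 18 1 14 22 10 / 4 12 25 8 16 / 15 23 6 19 2

The entries are 1 through 25, which sum to 325, so each line sums to 325/5 = 65.
From row 1, 65 − (9 + 17 + 5 + 13) gives (1,1) = 21.
Column 1 needs 65; the known cells sum to 50, so (5,1) = 15.
Main diagonal must total 65; the given cells sum to 57, so (4,4) = 8.
The remaining cell in row 5 is (5,2) = 65 − 42 = 23.
Using column 2: 9 + 20 + 1 + 23 + ? → (4,2) = 65 − 53 = 12.
Anti-diagonal: 13 + 14 + 12 + 15 + ? = 65, so (2,4) = 11.
Row 4 must total 65; the given cells sum to 40, so (4,3) = 25.
The remaining cell in column 3 is (2,3) = 65 − 62 = 3.
Column 4 must total 65; the given cells sum to 43, so (3,4) = 22.
From row 2, 65 − (7 + 20 + 3 + 11) gives (2,5) = 24.
From row 3, 65 − (18 + 1 + 14 + 22) gives (3,5) = 10.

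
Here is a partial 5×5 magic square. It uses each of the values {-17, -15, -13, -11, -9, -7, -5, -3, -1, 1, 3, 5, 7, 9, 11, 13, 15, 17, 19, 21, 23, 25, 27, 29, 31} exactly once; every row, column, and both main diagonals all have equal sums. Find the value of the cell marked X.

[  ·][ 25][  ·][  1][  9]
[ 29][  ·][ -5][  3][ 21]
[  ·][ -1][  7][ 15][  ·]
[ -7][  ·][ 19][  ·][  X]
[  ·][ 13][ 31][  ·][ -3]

The 25 entries sum to 175, so each line sums to 175/5 = 35.
Row 2 must total 35; the given cells sum to 48, so (2,2) = -13.
Column 2: 25 + (-13) + (-1) + 13 + ? = 35, so (4,2) = 11.
From column 3, 35 − (-5 + 7 + 19 + 31) gives (1,3) = -17.
Using anti-diagonal: 9 + 3 + 7 + 11 + ? → (5,1) = 35 − 30 = 5.
The remaining cell in row 1 is (1,1) = 35 − 18 = 17.
Using row 5: 5 + 13 + 31 + (-3) + ? → (5,4) = 35 − 46 = -11.
Column 1: 17 + 29 + (-7) + 5 + ? = 35, so (3,1) = -9.
Column 4 needs 35; the known cells sum to 8, so (4,4) = 27.
Using row 3: -9 + (-1) + 7 + 15 + ? → (3,5) = 35 − 12 = 23.
Using row 4: -7 + 11 + 19 + 27 + ? → (4,5) = 35 − 50 = -15.

-15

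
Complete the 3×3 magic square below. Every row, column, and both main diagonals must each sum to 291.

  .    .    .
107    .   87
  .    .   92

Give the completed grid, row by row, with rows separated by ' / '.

Row 2 needs 291; the known cells sum to 194, so (2,2) = 97.
Column 3 must total 291; the given cells sum to 179, so (1,3) = 112.
Main diagonal needs 291; the known cells sum to 189, so (1,1) = 102.
Using anti-diagonal: 112 + 97 + ? → (3,1) = 291 − 209 = 82.
Using row 1: 102 + 112 + ? → (1,2) = 291 − 214 = 77.
From row 3, 291 − (82 + 92) gives (3,2) = 117.

102 77 112 / 107 97 87 / 82 117 92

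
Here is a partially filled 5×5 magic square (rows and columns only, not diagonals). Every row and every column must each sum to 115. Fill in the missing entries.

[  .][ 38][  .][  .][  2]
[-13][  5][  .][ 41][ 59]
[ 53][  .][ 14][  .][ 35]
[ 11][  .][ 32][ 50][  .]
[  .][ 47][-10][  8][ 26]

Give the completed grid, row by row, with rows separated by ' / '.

20 38 56 -1 2 / -13 5 23 41 59 / 53 -4 14 17 35 / 11 29 32 50 -7 / 44 47 -10 8 26

Using row 2: -13 + 5 + 41 + 59 + ? → (2,3) = 115 − 92 = 23.
Row 5 must total 115; the given cells sum to 71, so (5,1) = 44.
The remaining cell in column 1 is (1,1) = 115 − 95 = 20.
Column 3 needs 115; the known cells sum to 59, so (1,3) = 56.
Using column 5: 2 + 59 + 35 + 26 + ? → (4,5) = 115 − 122 = -7.
Using row 1: 20 + 38 + 56 + 2 + ? → (1,4) = 115 − 116 = -1.
The remaining cell in row 4 is (4,2) = 115 − 86 = 29.
Column 2 needs 115; the known cells sum to 119, so (3,2) = -4.
Column 4: -1 + 41 + 50 + 8 + ? = 115, so (3,4) = 17.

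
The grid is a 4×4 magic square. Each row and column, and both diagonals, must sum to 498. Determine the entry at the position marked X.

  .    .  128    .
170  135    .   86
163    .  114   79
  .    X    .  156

121

The remaining cell in row 2 is (2,3) = 498 − 391 = 107.
Row 3 must total 498; the given cells sum to 356, so (3,2) = 142.
Using column 3: 128 + 107 + 114 + ? → (4,3) = 498 − 349 = 149.
Column 4 must total 498; the given cells sum to 321, so (1,4) = 177.
Main diagonal: 135 + 114 + 156 + ? = 498, so (1,1) = 93.
Anti-diagonal must total 498; the given cells sum to 426, so (4,1) = 72.
Row 1: 93 + 128 + 177 + ? = 498, so (1,2) = 100.
Row 4 must total 498; the given cells sum to 377, so (4,2) = 121.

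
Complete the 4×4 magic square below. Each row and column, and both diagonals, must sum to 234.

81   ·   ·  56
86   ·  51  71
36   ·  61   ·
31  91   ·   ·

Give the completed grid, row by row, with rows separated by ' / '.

Using row 2: 86 + 51 + 71 + ? → (2,2) = 234 − 208 = 26.
From main diagonal, 234 − (81 + 26 + 61) gives (4,4) = 66.
The remaining cell in anti-diagonal is (3,2) = 234 − 138 = 96.
Row 3: 36 + 96 + 61 + ? = 234, so (3,4) = 41.
Row 4 needs 234; the known cells sum to 188, so (4,3) = 46.
Column 2: 26 + 96 + 91 + ? = 234, so (1,2) = 21.
Using column 3: 51 + 61 + 46 + ? → (1,3) = 234 − 158 = 76.

81 21 76 56 / 86 26 51 71 / 36 96 61 41 / 31 91 46 66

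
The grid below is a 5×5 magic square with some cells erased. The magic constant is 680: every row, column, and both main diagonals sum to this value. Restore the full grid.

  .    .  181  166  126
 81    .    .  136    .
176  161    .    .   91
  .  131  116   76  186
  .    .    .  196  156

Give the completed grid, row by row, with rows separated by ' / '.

The remaining cell in row 4 is (4,1) = 680 − 509 = 171.
Column 4: 166 + 136 + 76 + 196 + ? = 680, so (3,4) = 106.
Column 5: 126 + 91 + 186 + 156 + ? = 680, so (2,5) = 121.
Row 3 must total 680; the given cells sum to 534, so (3,3) = 146.
From anti-diagonal, 680 − (126 + 136 + 146 + 131) gives (5,1) = 141.
Column 1 needs 680; the known cells sum to 569, so (1,1) = 111.
Using main diagonal: 111 + 146 + 76 + 156 + ? → (2,2) = 680 − 489 = 191.
Row 1: 111 + 181 + 166 + 126 + ? = 680, so (1,2) = 96.
From row 2, 680 − (81 + 191 + 136 + 121) gives (2,3) = 151.
Column 2: 96 + 191 + 161 + 131 + ? = 680, so (5,2) = 101.
Column 3 needs 680; the known cells sum to 594, so (5,3) = 86.

111 96 181 166 126 / 81 191 151 136 121 / 176 161 146 106 91 / 171 131 116 76 186 / 141 101 86 196 156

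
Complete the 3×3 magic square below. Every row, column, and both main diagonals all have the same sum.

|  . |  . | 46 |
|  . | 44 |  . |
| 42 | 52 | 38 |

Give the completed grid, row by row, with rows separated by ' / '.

50 36 46 / 40 44 48 / 42 52 38

Row 3 is already complete: 42 + 52 + 38 = 132, so that is the magic constant.
Column 2: 44 + 52 + ? = 132, so (1,2) = 36.
Using column 3: 46 + 38 + ? → (2,3) = 132 − 84 = 48.
Main diagonal must total 132; the given cells sum to 82, so (1,1) = 50.
The remaining cell in row 2 is (2,1) = 132 − 92 = 40.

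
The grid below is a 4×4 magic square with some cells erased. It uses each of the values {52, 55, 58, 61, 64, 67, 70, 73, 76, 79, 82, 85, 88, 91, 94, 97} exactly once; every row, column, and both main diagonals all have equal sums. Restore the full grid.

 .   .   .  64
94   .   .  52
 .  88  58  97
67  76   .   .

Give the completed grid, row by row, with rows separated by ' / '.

The 16 entries sum to 1192, so each line sums to 1192/4 = 298.
Row 3 needs 298; the known cells sum to 243, so (3,1) = 55.
Using column 1: 94 + 55 + 67 + ? → (1,1) = 298 − 216 = 82.
The remaining cell in column 4 is (4,4) = 298 − 213 = 85.
Main diagonal needs 298; the known cells sum to 225, so (2,2) = 73.
Anti-diagonal: 64 + 88 + 67 + ? = 298, so (2,3) = 79.
From row 4, 298 − (67 + 76 + 85) gives (4,3) = 70.
Column 2: 73 + 88 + 76 + ? = 298, so (1,2) = 61.
Column 3 needs 298; the known cells sum to 207, so (1,3) = 91.

82 61 91 64 / 94 73 79 52 / 55 88 58 97 / 67 76 70 85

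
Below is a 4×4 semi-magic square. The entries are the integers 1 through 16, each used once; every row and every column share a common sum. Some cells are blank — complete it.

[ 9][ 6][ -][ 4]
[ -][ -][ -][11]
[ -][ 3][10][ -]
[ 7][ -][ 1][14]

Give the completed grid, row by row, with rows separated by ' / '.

The entries are 1 through 16, which sum to 136, so each line sums to 136/4 = 34.
Row 1 needs 34; the known cells sum to 19, so (1,3) = 15.
Row 4: 7 + 1 + 14 + ? = 34, so (4,2) = 12.
Using column 2: 6 + 3 + 12 + ? → (2,2) = 34 − 21 = 13.
From column 3, 34 − (15 + 10 + 1) gives (2,3) = 8.
Column 4: 4 + 11 + 14 + ? = 34, so (3,4) = 5.
Row 2: 13 + 8 + 11 + ? = 34, so (2,1) = 2.
Using row 3: 3 + 10 + 5 + ? → (3,1) = 34 − 18 = 16.

9 6 15 4 / 2 13 8 11 / 16 3 10 5 / 7 12 1 14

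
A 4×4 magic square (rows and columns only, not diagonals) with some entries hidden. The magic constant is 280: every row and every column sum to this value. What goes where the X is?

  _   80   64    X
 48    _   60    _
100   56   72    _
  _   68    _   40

Using row 3: 100 + 56 + 72 + ? → (3,4) = 280 − 228 = 52.
Column 2 needs 280; the known cells sum to 204, so (2,2) = 76.
Column 3 must total 280; the given cells sum to 196, so (4,3) = 84.
Row 2 needs 280; the known cells sum to 184, so (2,4) = 96.
The remaining cell in row 4 is (4,1) = 280 − 192 = 88.
Column 1 needs 280; the known cells sum to 236, so (1,1) = 44.
The remaining cell in column 4 is (1,4) = 280 − 188 = 92.

92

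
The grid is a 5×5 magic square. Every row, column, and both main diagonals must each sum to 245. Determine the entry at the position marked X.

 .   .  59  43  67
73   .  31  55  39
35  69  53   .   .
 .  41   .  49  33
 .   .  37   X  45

71

The remaining cell in row 2 is (2,2) = 245 − 198 = 47.
From column 3, 245 − (59 + 31 + 53 + 37) gives (4,3) = 65.
Column 5: 67 + 39 + 33 + 45 + ? = 245, so (3,5) = 61.
Main diagonal needs 245; the known cells sum to 194, so (1,1) = 51.
Anti-diagonal: 67 + 55 + 53 + 41 + ? = 245, so (5,1) = 29.
Row 1 must total 245; the given cells sum to 220, so (1,2) = 25.
Row 3 must total 245; the given cells sum to 218, so (3,4) = 27.
Row 4 must total 245; the given cells sum to 188, so (4,1) = 57.
The remaining cell in column 2 is (5,2) = 245 − 182 = 63.
From column 4, 245 − (43 + 55 + 27 + 49) gives (5,4) = 71.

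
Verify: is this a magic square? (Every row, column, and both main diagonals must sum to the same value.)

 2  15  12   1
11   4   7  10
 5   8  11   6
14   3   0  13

No — row 2 sums to 32 but row 1 sums to 30.

Row 1: 2 + 15 + 12 + 1 = 30.
Row 2: 11 + 4 + 7 + 10 = 32.
Row 3: 5 + 8 + 11 + 6 = 30.
Row 4: 14 + 3 + 0 + 13 = 30.
Column 1: 2 + 11 + 5 + 14 = 32.
Column 2: 15 + 4 + 8 + 3 = 30.
Column 3: 12 + 7 + 11 + 0 = 30.
Column 4: 1 + 10 + 6 + 13 = 30.
Main diagonal: 2 + 4 + 11 + 13 = 30.
Anti-diagonal: 1 + 7 + 8 + 14 = 30.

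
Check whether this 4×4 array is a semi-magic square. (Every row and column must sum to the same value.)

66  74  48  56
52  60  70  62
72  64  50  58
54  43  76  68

Row 1: 66 + 74 + 48 + 56 = 244.
Row 2: 52 + 60 + 70 + 62 = 244.
Row 3: 72 + 64 + 50 + 58 = 244.
Row 4: 54 + 43 + 76 + 68 = 241.
Column 1: 66 + 52 + 72 + 54 = 244.
Column 2: 74 + 60 + 64 + 43 = 241.
Column 3: 48 + 70 + 50 + 76 = 244.
Column 4: 56 + 62 + 58 + 68 = 244.

No — column 4 sums to 244 but row 4 sums to 241.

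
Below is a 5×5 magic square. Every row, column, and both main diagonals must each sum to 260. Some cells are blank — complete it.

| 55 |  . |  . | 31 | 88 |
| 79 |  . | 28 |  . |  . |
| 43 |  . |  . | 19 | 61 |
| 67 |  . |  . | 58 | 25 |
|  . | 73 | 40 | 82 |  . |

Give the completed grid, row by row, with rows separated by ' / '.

Using column 1: 55 + 79 + 43 + 67 + ? → (5,1) = 260 − 244 = 16.
From column 4, 260 − (31 + 19 + 58 + 82) gives (2,4) = 70.
Row 5 must total 260; the given cells sum to 211, so (5,5) = 49.
Column 5 needs 260; the known cells sum to 223, so (2,5) = 37.
Row 2 must total 260; the given cells sum to 214, so (2,2) = 46.
Using main diagonal: 55 + 46 + 58 + 49 + ? → (3,3) = 260 − 208 = 52.
Using anti-diagonal: 88 + 70 + 52 + 16 + ? → (4,2) = 260 − 226 = 34.
Row 3 must total 260; the given cells sum to 175, so (3,2) = 85.
From row 4, 260 − (67 + 34 + 58 + 25) gives (4,3) = 76.
Using column 2: 46 + 85 + 34 + 73 + ? → (1,2) = 260 − 238 = 22.
Column 3: 28 + 52 + 76 + 40 + ? = 260, so (1,3) = 64.

55 22 64 31 88 / 79 46 28 70 37 / 43 85 52 19 61 / 67 34 76 58 25 / 16 73 40 82 49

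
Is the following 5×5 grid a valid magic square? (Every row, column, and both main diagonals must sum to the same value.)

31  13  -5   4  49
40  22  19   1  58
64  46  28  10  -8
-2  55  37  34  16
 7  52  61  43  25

No — column 4 sums to 92 but row 4 sums to 140.

Row 1: 31 + 13 + (-5) + 4 + 49 = 92.
Row 2: 40 + 22 + 19 + 1 + 58 = 140.
Row 3: 64 + 46 + 28 + 10 + (-8) = 140.
Row 4: -2 + 55 + 37 + 34 + 16 = 140.
Row 5: 7 + 52 + 61 + 43 + 25 = 188.
Column 1: 31 + 40 + 64 + (-2) + 7 = 140.
Column 2: 13 + 22 + 46 + 55 + 52 = 188.
Column 3: -5 + 19 + 28 + 37 + 61 = 140.
Column 4: 4 + 1 + 10 + 34 + 43 = 92.
Column 5: 49 + 58 + (-8) + 16 + 25 = 140.
Main diagonal: 31 + 22 + 28 + 34 + 25 = 140.
Anti-diagonal: 49 + 1 + 28 + 55 + 7 = 140.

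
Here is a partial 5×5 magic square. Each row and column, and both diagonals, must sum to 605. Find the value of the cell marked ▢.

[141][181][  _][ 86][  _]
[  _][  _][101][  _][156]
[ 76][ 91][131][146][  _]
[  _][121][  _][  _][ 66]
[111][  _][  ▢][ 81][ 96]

The remaining cell in row 3 is (3,5) = 605 − 444 = 161.
Column 5: 156 + 161 + 66 + 96 + ? = 605, so (1,5) = 126.
Anti-diagonal needs 605; the known cells sum to 489, so (2,4) = 116.
From row 1, 605 − (141 + 181 + 86 + 126) gives (1,3) = 71.
Column 4 needs 605; the known cells sum to 429, so (4,4) = 176.
Main diagonal needs 605; the known cells sum to 544, so (2,2) = 61.
Row 2: 61 + 101 + 116 + 156 + ? = 605, so (2,1) = 171.
The remaining cell in column 1 is (4,1) = 605 − 499 = 106.
Column 2 needs 605; the known cells sum to 454, so (5,2) = 151.
Using row 4: 106 + 121 + 176 + 66 + ? → (4,3) = 605 − 469 = 136.
From row 5, 605 − (111 + 151 + 81 + 96) gives (5,3) = 166.

166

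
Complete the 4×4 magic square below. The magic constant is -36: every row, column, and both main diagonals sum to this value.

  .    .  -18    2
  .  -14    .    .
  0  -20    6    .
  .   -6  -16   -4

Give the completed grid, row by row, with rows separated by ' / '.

-24 4 -18 2 / -2 -14 -8 -12 / 0 -20 6 -22 / -10 -6 -16 -4

Row 3 needs -36; the known cells sum to -14, so (3,4) = -22.
Row 4: -6 + (-16) + (-4) + ? = -36, so (4,1) = -10.
Column 2: -14 + (-20) + (-6) + ? = -36, so (1,2) = 4.
Column 3: -18 + 6 + (-16) + ? = -36, so (2,3) = -8.
From column 4, -36 − (2 + (-22) + (-4)) gives (2,4) = -12.
The remaining cell in main diagonal is (1,1) = -36 − (-12) = -24.
Row 2: -14 + (-8) + (-12) + ? = -36, so (2,1) = -2.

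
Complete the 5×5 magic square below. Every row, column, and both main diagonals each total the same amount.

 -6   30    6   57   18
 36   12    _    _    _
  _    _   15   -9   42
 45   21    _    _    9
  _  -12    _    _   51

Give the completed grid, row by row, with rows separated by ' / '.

-6 30 6 57 18 / 36 12 48 24 -15 / 3 54 15 -9 42 / 45 21 -3 33 9 / 27 -12 39 0 51

Row 1 is already complete: -6 + 30 + 6 + 57 + 18 = 105, so that is the magic constant.
The remaining cell in column 2 is (3,2) = 105 − 51 = 54.
From column 5, 105 − (18 + 42 + 9 + 51) gives (2,5) = -15.
From main diagonal, 105 − (-6 + 12 + 15 + 51) gives (4,4) = 33.
The remaining cell in row 3 is (3,1) = 105 − 102 = 3.
From row 4, 105 − (45 + 21 + 33 + 9) gives (4,3) = -3.
Column 1: -6 + 36 + 3 + 45 + ? = 105, so (5,1) = 27.
The remaining cell in anti-diagonal is (2,4) = 105 − 81 = 24.
Row 2 needs 105; the known cells sum to 57, so (2,3) = 48.
Column 3: 6 + 48 + 15 + (-3) + ? = 105, so (5,3) = 39.
The remaining cell in column 4 is (5,4) = 105 − 105 = 0.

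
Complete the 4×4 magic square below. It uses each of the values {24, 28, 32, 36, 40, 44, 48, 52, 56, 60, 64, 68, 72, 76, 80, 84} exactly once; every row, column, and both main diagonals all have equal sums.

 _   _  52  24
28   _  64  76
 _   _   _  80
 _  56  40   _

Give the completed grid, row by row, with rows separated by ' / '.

The 16 entries sum to 864, so each line sums to 864/4 = 216.
The remaining cell in row 2 is (2,2) = 216 − 168 = 48.
From column 3, 216 − (52 + 64 + 40) gives (3,3) = 60.
From column 4, 216 − (24 + 76 + 80) gives (4,4) = 36.
Main diagonal: 48 + 60 + 36 + ? = 216, so (1,1) = 72.
From row 1, 216 − (72 + 52 + 24) gives (1,2) = 68.
Using row 4: 56 + 40 + 36 + ? → (4,1) = 216 − 132 = 84.
Using column 1: 72 + 28 + 84 + ? → (3,1) = 216 − 184 = 32.
Column 2 must total 216; the given cells sum to 172, so (3,2) = 44.

72 68 52 24 / 28 48 64 76 / 32 44 60 80 / 84 56 40 36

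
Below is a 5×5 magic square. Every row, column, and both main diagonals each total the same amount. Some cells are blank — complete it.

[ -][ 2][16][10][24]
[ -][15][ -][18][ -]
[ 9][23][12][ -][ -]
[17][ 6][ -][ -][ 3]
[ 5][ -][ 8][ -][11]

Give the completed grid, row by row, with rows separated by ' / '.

13 2 16 10 24 / 21 15 4 18 7 / 9 23 12 1 20 / 17 6 25 14 3 / 5 19 8 22 11

Anti-diagonal is already complete: 24 + 18 + 12 + 6 + 5 = 65, so that is the magic constant.
Row 1 must total 65; the given cells sum to 52, so (1,1) = 13.
The remaining cell in column 1 is (2,1) = 65 − 44 = 21.
Using column 2: 2 + 15 + 23 + 6 + ? → (5,2) = 65 − 46 = 19.
Main diagonal must total 65; the given cells sum to 51, so (4,4) = 14.
Row 4 must total 65; the given cells sum to 40, so (4,3) = 25.
From row 5, 65 − (5 + 19 + 8 + 11) gives (5,4) = 22.
Column 3 must total 65; the given cells sum to 61, so (2,3) = 4.
Using column 4: 10 + 18 + 14 + 22 + ? → (3,4) = 65 − 64 = 1.
Row 2 needs 65; the known cells sum to 58, so (2,5) = 7.
Row 3 must total 65; the given cells sum to 45, so (3,5) = 20.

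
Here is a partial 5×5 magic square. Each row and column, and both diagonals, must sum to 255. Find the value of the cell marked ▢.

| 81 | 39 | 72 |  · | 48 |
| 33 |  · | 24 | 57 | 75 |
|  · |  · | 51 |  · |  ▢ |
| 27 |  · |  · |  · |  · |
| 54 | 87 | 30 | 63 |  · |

Row 1 needs 255; the known cells sum to 240, so (1,4) = 15.
Using row 2: 33 + 24 + 57 + 75 + ? → (2,2) = 255 − 189 = 66.
Row 5 needs 255; the known cells sum to 234, so (5,5) = 21.
Column 1 needs 255; the known cells sum to 195, so (3,1) = 60.
Using column 3: 72 + 24 + 51 + 30 + ? → (4,3) = 255 − 177 = 78.
Main diagonal needs 255; the known cells sum to 219, so (4,4) = 36.
Anti-diagonal needs 255; the known cells sum to 210, so (4,2) = 45.
From row 4, 255 − (27 + 45 + 78 + 36) gives (4,5) = 69.
Using column 2: 39 + 66 + 45 + 87 + ? → (3,2) = 255 − 237 = 18.
From column 4, 255 − (15 + 57 + 36 + 63) gives (3,4) = 84.
Column 5 needs 255; the known cells sum to 213, so (3,5) = 42.

42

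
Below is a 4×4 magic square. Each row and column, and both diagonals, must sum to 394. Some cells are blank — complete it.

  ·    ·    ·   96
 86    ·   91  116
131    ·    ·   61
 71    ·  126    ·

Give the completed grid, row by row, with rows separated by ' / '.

106 81 111 96 / 86 101 91 116 / 131 136 66 61 / 71 76 126 121

From row 2, 394 − (86 + 91 + 116) gives (2,2) = 101.
Column 1: 86 + 131 + 71 + ? = 394, so (1,1) = 106.
Column 4 must total 394; the given cells sum to 273, so (4,4) = 121.
From main diagonal, 394 − (106 + 101 + 121) gives (3,3) = 66.
Anti-diagonal needs 394; the known cells sum to 258, so (3,2) = 136.
The remaining cell in row 4 is (4,2) = 394 − 318 = 76.
Column 2 needs 394; the known cells sum to 313, so (1,2) = 81.
Column 3: 91 + 66 + 126 + ? = 394, so (1,3) = 111.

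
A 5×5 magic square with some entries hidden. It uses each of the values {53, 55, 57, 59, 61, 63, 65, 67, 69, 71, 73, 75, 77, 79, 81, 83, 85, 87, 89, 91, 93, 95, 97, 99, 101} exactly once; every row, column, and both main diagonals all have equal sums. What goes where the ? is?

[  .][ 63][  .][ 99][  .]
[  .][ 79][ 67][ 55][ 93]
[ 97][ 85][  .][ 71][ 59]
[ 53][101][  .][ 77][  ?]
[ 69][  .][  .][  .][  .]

65

The 25 entries sum to 1925, so each line sums to 1925/5 = 385.
The remaining cell in row 2 is (2,1) = 385 − 294 = 91.
Row 3: 97 + 85 + 71 + 59 + ? = 385, so (3,3) = 73.
Column 1 needs 385; the known cells sum to 310, so (1,1) = 75.
Using column 2: 63 + 79 + 85 + 101 + ? → (5,2) = 385 − 328 = 57.
From column 4, 385 − (99 + 55 + 71 + 77) gives (5,4) = 83.
Main diagonal must total 385; the given cells sum to 304, so (5,5) = 81.
Anti-diagonal: 55 + 73 + 101 + 69 + ? = 385, so (1,5) = 87.
Row 1: 75 + 63 + 99 + 87 + ? = 385, so (1,3) = 61.
From row 5, 385 − (69 + 57 + 83 + 81) gives (5,3) = 95.
Using column 3: 61 + 67 + 73 + 95 + ? → (4,3) = 385 − 296 = 89.
Column 5 must total 385; the given cells sum to 320, so (4,5) = 65.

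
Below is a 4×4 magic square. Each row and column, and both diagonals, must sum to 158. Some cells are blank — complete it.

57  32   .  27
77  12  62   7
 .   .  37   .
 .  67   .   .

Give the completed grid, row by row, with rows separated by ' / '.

57 32 42 27 / 77 12 62 7 / 2 47 37 72 / 22 67 17 52

The remaining cell in row 1 is (1,3) = 158 − 116 = 42.
The remaining cell in column 2 is (3,2) = 158 − 111 = 47.
Using column 3: 42 + 62 + 37 + ? → (4,3) = 158 − 141 = 17.
The remaining cell in main diagonal is (4,4) = 158 − 106 = 52.
Using anti-diagonal: 27 + 62 + 47 + ? → (4,1) = 158 − 136 = 22.
Column 1 needs 158; the known cells sum to 156, so (3,1) = 2.
Column 4 needs 158; the known cells sum to 86, so (3,4) = 72.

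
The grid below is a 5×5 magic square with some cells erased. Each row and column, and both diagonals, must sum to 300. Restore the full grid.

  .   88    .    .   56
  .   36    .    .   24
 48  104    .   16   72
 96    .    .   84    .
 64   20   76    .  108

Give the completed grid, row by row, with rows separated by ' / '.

12 88 44 100 56 / 80 36 92 68 24 / 48 104 60 16 72 / 96 52 28 84 40 / 64 20 76 32 108

Row 3 must total 300; the given cells sum to 240, so (3,3) = 60.
Row 5: 64 + 20 + 76 + 108 + ? = 300, so (5,4) = 32.
Using column 2: 88 + 36 + 104 + 20 + ? → (4,2) = 300 − 248 = 52.
Column 5: 56 + 24 + 72 + 108 + ? = 300, so (4,5) = 40.
Using main diagonal: 36 + 60 + 84 + 108 + ? → (1,1) = 300 − 288 = 12.
Anti-diagonal needs 300; the known cells sum to 232, so (2,4) = 68.
Using row 4: 96 + 52 + 84 + 40 + ? → (4,3) = 300 − 272 = 28.
From column 1, 300 − (12 + 48 + 96 + 64) gives (2,1) = 80.
From column 4, 300 − (68 + 16 + 84 + 32) gives (1,4) = 100.
Row 1 must total 300; the given cells sum to 256, so (1,3) = 44.
From row 2, 300 − (80 + 36 + 68 + 24) gives (2,3) = 92.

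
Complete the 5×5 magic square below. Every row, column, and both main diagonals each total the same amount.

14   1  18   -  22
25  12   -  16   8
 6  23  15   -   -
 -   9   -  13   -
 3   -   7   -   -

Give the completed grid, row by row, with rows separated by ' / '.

Anti-diagonal is already complete: 22 + 16 + 15 + 9 + 3 = 65, so that is the magic constant.
Row 1 must total 65; the given cells sum to 55, so (1,4) = 10.
From row 2, 65 − (25 + 12 + 16 + 8) gives (2,3) = 4.
From column 1, 65 − (14 + 25 + 6 + 3) gives (4,1) = 17.
The remaining cell in column 2 is (5,2) = 65 − 45 = 20.
Using column 3: 18 + 4 + 15 + 7 + ? → (4,3) = 65 − 44 = 21.
Main diagonal must total 65; the given cells sum to 54, so (5,5) = 11.
Row 4: 17 + 9 + 21 + 13 + ? = 65, so (4,5) = 5.
From row 5, 65 − (3 + 20 + 7 + 11) gives (5,4) = 24.
Column 4: 10 + 16 + 13 + 24 + ? = 65, so (3,4) = 2.
Using column 5: 22 + 8 + 5 + 11 + ? → (3,5) = 65 − 46 = 19.

14 1 18 10 22 / 25 12 4 16 8 / 6 23 15 2 19 / 17 9 21 13 5 / 3 20 7 24 11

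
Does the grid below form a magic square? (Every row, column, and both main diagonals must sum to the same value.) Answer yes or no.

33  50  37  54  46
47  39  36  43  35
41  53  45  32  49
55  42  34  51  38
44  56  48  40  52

Row 1: 33 + 50 + 37 + 54 + 46 = 220.
Row 2: 47 + 39 + 36 + 43 + 35 = 200.
Row 3: 41 + 53 + 45 + 32 + 49 = 220.
Row 4: 55 + 42 + 34 + 51 + 38 = 220.
Row 5: 44 + 56 + 48 + 40 + 52 = 240.
Column 1: 33 + 47 + 41 + 55 + 44 = 220.
Column 2: 50 + 39 + 53 + 42 + 56 = 240.
Column 3: 37 + 36 + 45 + 34 + 48 = 200.
Column 4: 54 + 43 + 32 + 51 + 40 = 220.
Column 5: 46 + 35 + 49 + 38 + 52 = 220.
Main diagonal: 33 + 39 + 45 + 51 + 52 = 220.
Anti-diagonal: 46 + 43 + 45 + 42 + 44 = 220.

No — row 5 sums to 240 but row 2 sums to 200.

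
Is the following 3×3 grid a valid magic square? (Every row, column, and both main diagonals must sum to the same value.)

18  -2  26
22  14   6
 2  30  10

Yes

Row 1: 18 + (-2) + 26 = 42.
Row 2: 22 + 14 + 6 = 42.
Row 3: 2 + 30 + 10 = 42.
Column 1: 18 + 22 + 2 = 42.
Column 2: -2 + 14 + 30 = 42.
Column 3: 26 + 6 + 10 = 42.
Main diagonal: 18 + 14 + 10 = 42.
Anti-diagonal: 26 + 14 + 2 = 42.
All lines sum to 42.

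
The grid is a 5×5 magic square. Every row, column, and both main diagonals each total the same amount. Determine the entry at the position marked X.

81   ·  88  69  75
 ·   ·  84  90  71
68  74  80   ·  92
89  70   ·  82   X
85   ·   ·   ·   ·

83

Anti-diagonal is complete and sums to 400; that is the magic constant.
Row 1 needs 400; the known cells sum to 313, so (1,2) = 87.
Row 3 must total 400; the given cells sum to 314, so (3,4) = 86.
Column 1: 81 + 68 + 89 + 85 + ? = 400, so (2,1) = 77.
From column 4, 400 − (69 + 90 + 86 + 82) gives (5,4) = 73.
Row 2: 77 + 84 + 90 + 71 + ? = 400, so (2,2) = 78.
From column 2, 400 − (87 + 78 + 74 + 70) gives (5,2) = 91.
Main diagonal: 81 + 78 + 80 + 82 + ? = 400, so (5,5) = 79.
Using row 5: 85 + 91 + 73 + 79 + ? → (5,3) = 400 − 328 = 72.
Column 3 needs 400; the known cells sum to 324, so (4,3) = 76.
The remaining cell in column 5 is (4,5) = 400 − 317 = 83.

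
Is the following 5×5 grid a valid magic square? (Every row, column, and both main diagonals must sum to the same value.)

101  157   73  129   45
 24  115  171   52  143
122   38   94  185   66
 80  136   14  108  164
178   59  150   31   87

No — row 4 sums to 502 but row 2 sums to 505.

Row 1: 101 + 157 + 73 + 129 + 45 = 505.
Row 2: 24 + 115 + 171 + 52 + 143 = 505.
Row 3: 122 + 38 + 94 + 185 + 66 = 505.
Row 4: 80 + 136 + 14 + 108 + 164 = 502.
Row 5: 178 + 59 + 150 + 31 + 87 = 505.
Column 1: 101 + 24 + 122 + 80 + 178 = 505.
Column 2: 157 + 115 + 38 + 136 + 59 = 505.
Column 3: 73 + 171 + 94 + 14 + 150 = 502.
Column 4: 129 + 52 + 185 + 108 + 31 = 505.
Column 5: 45 + 143 + 66 + 164 + 87 = 505.
Main diagonal: 101 + 115 + 94 + 108 + 87 = 505.
Anti-diagonal: 45 + 52 + 94 + 136 + 178 = 505.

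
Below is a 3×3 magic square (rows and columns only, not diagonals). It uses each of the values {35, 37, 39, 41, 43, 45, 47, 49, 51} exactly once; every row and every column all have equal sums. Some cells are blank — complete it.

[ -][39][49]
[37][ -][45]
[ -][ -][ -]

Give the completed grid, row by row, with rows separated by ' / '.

The 9 entries sum to 387, so each line sums to 387/3 = 129.
From row 1, 129 − (39 + 49) gives (1,1) = 41.
Row 2 must total 129; the given cells sum to 82, so (2,2) = 47.
Column 1 must total 129; the given cells sum to 78, so (3,1) = 51.
The remaining cell in column 2 is (3,2) = 129 − 86 = 43.
Column 3: 49 + 45 + ? = 129, so (3,3) = 35.

41 39 49 / 37 47 45 / 51 43 35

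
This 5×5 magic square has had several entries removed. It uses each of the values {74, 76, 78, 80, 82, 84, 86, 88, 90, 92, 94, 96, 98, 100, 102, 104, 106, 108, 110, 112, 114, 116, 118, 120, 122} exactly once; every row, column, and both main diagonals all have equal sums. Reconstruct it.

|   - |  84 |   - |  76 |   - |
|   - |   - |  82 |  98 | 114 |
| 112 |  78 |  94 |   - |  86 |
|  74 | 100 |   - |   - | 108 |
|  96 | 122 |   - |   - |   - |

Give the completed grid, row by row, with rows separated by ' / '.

The 25 entries sum to 2450, so each line sums to 2450/5 = 490.
Row 3: 112 + 78 + 94 + 86 + ? = 490, so (3,4) = 120.
From column 2, 490 − (84 + 78 + 100 + 122) gives (2,2) = 106.
Anti-diagonal must total 490; the given cells sum to 388, so (1,5) = 102.
From row 2, 490 − (106 + 82 + 98 + 114) gives (2,1) = 90.
From column 1, 490 − (90 + 112 + 74 + 96) gives (1,1) = 118.
Column 5 needs 490; the known cells sum to 410, so (5,5) = 80.
The remaining cell in main diagonal is (4,4) = 490 − 398 = 92.
Row 1 must total 490; the given cells sum to 380, so (1,3) = 110.
Row 4 needs 490; the known cells sum to 374, so (4,3) = 116.
From column 3, 490 − (110 + 82 + 94 + 116) gives (5,3) = 88.
The remaining cell in column 4 is (5,4) = 490 − 386 = 104.

118 84 110 76 102 / 90 106 82 98 114 / 112 78 94 120 86 / 74 100 116 92 108 / 96 122 88 104 80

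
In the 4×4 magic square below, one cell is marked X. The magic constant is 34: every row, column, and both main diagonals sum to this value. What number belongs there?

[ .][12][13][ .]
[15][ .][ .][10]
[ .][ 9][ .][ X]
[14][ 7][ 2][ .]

5

Row 4: 14 + 7 + 2 + ? = 34, so (4,4) = 11.
Column 2 needs 34; the known cells sum to 28, so (2,2) = 6.
The remaining cell in row 2 is (2,3) = 34 − 31 = 3.
Column 3: 13 + 3 + 2 + ? = 34, so (3,3) = 16.
Main diagonal: 6 + 16 + 11 + ? = 34, so (1,1) = 1.
Using anti-diagonal: 3 + 9 + 14 + ? → (1,4) = 34 − 26 = 8.
Column 1 needs 34; the known cells sum to 30, so (3,1) = 4.
Column 4: 8 + 10 + 11 + ? = 34, so (3,4) = 5.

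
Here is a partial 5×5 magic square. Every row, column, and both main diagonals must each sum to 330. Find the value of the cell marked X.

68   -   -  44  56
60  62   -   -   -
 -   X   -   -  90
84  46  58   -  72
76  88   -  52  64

Row 4 needs 330; the known cells sum to 260, so (4,4) = 70.
From row 5, 330 − (76 + 88 + 52 + 64) gives (5,3) = 50.
Column 1 must total 330; the given cells sum to 288, so (3,1) = 42.
Column 5 needs 330; the known cells sum to 282, so (2,5) = 48.
The remaining cell in main diagonal is (3,3) = 330 − 264 = 66.
Anti-diagonal: 56 + 66 + 46 + 76 + ? = 330, so (2,4) = 86.
Row 2 needs 330; the known cells sum to 256, so (2,3) = 74.
Column 3: 74 + 66 + 58 + 50 + ? = 330, so (1,3) = 82.
Using column 4: 44 + 86 + 70 + 52 + ? → (3,4) = 330 − 252 = 78.
From row 1, 330 − (68 + 82 + 44 + 56) gives (1,2) = 80.
Row 3: 42 + 66 + 78 + 90 + ? = 330, so (3,2) = 54.

54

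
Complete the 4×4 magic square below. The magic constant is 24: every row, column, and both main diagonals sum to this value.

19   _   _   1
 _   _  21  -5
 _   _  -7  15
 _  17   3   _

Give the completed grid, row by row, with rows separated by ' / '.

From column 3, 24 − (21 + (-7) + 3) gives (1,3) = 7.
Column 4: 1 + (-5) + 15 + ? = 24, so (4,4) = 13.
From main diagonal, 24 − (19 + (-7) + 13) gives (2,2) = -1.
Row 1 must total 24; the given cells sum to 27, so (1,2) = -3.
The remaining cell in row 2 is (2,1) = 24 − 15 = 9.
Using row 4: 17 + 3 + 13 + ? → (4,1) = 24 − 33 = -9.
The remaining cell in column 1 is (3,1) = 24 − 19 = 5.
Column 2 must total 24; the given cells sum to 13, so (3,2) = 11.

19 -3 7 1 / 9 -1 21 -5 / 5 11 -7 15 / -9 17 3 13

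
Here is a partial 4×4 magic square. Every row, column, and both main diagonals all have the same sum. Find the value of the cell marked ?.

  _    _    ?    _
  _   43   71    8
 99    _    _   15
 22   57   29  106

Row 4 is complete and sums to 214; that is the magic constant.
Using row 2: 43 + 71 + 8 + ? → (2,1) = 214 − 122 = 92.
From column 1, 214 − (92 + 99 + 22) gives (1,1) = 1.
Column 4 must total 214; the given cells sum to 129, so (1,4) = 85.
The remaining cell in main diagonal is (3,3) = 214 − 150 = 64.
Anti-diagonal needs 214; the known cells sum to 178, so (3,2) = 36.
Using column 2: 43 + 36 + 57 + ? → (1,2) = 214 − 136 = 78.
The remaining cell in column 3 is (1,3) = 214 − 164 = 50.

50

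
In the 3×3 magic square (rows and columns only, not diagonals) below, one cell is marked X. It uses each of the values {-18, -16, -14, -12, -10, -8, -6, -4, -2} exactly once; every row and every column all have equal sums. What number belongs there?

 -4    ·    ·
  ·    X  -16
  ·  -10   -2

-6

The 9 entries sum to -90, so each line sums to -90/3 = -30.
Row 3 must total -30; the given cells sum to -12, so (3,1) = -18.
Column 1 needs -30; the known cells sum to -22, so (2,1) = -8.
The remaining cell in column 3 is (1,3) = -30 − (-18) = -12.
Row 1 must total -30; the given cells sum to -16, so (1,2) = -14.
Row 2 needs -30; the known cells sum to -24, so (2,2) = -6.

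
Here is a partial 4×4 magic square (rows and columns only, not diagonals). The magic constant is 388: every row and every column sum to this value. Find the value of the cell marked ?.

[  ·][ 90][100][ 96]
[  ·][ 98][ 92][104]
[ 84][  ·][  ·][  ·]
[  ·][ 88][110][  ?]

Row 1 must total 388; the given cells sum to 286, so (1,1) = 102.
Row 2: 98 + 92 + 104 + ? = 388, so (2,1) = 94.
The remaining cell in column 1 is (4,1) = 388 − 280 = 108.
Column 2: 90 + 98 + 88 + ? = 388, so (3,2) = 112.
Column 3: 100 + 92 + 110 + ? = 388, so (3,3) = 86.
Row 3: 84 + 112 + 86 + ? = 388, so (3,4) = 106.
The remaining cell in row 4 is (4,4) = 388 − 306 = 82.

82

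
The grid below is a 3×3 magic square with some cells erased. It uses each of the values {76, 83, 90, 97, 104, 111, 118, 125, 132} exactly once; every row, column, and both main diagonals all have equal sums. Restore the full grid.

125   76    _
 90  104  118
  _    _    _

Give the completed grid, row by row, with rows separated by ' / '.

125 76 111 / 90 104 118 / 97 132 83

The 9 entries sum to 936, so each line sums to 936/3 = 312.
From row 1, 312 − (125 + 76) gives (1,3) = 111.
Column 1 needs 312; the known cells sum to 215, so (3,1) = 97.
The remaining cell in column 2 is (3,2) = 312 − 180 = 132.
The remaining cell in column 3 is (3,3) = 312 − 229 = 83.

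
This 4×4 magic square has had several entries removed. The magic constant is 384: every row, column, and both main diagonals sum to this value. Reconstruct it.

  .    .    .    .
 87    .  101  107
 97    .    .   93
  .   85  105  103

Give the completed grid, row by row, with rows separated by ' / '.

The remaining cell in row 2 is (2,2) = 384 − 295 = 89.
Using row 4: 85 + 105 + 103 + ? → (4,1) = 384 − 293 = 91.
Column 1 needs 384; the known cells sum to 275, so (1,1) = 109.
Column 4 needs 384; the known cells sum to 303, so (1,4) = 81.
Main diagonal needs 384; the known cells sum to 301, so (3,3) = 83.
Using anti-diagonal: 81 + 101 + 91 + ? → (3,2) = 384 − 273 = 111.
Using column 2: 89 + 111 + 85 + ? → (1,2) = 384 − 285 = 99.
Column 3 must total 384; the given cells sum to 289, so (1,3) = 95.

109 99 95 81 / 87 89 101 107 / 97 111 83 93 / 91 85 105 103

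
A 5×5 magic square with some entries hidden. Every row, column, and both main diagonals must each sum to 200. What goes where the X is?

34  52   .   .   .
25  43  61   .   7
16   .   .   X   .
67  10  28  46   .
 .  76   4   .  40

Row 2 needs 200; the known cells sum to 136, so (2,4) = 64.
Row 4 needs 200; the known cells sum to 151, so (4,5) = 49.
Column 1 must total 200; the given cells sum to 142, so (5,1) = 58.
Using column 2: 52 + 43 + 10 + 76 + ? → (3,2) = 200 − 181 = 19.
From main diagonal, 200 − (34 + 43 + 46 + 40) gives (3,3) = 37.
From anti-diagonal, 200 − (64 + 37 + 10 + 58) gives (1,5) = 31.
Using row 5: 58 + 76 + 4 + 40 + ? → (5,4) = 200 − 178 = 22.
Column 3: 61 + 37 + 28 + 4 + ? = 200, so (1,3) = 70.
The remaining cell in column 5 is (3,5) = 200 − 127 = 73.
From row 1, 200 − (34 + 52 + 70 + 31) gives (1,4) = 13.
Row 3 must total 200; the given cells sum to 145, so (3,4) = 55.

55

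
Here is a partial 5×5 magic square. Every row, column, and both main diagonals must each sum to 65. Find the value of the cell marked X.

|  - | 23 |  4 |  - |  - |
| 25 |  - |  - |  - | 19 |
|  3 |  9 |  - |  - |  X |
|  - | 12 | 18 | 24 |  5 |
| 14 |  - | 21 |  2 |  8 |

Row 4 needs 65; the known cells sum to 59, so (4,1) = 6.
Row 5 needs 65; the known cells sum to 45, so (5,2) = 20.
Column 1 must total 65; the given cells sum to 48, so (1,1) = 17.
The remaining cell in column 2 is (2,2) = 65 − 64 = 1.
Main diagonal must total 65; the given cells sum to 50, so (3,3) = 15.
Column 3 must total 65; the given cells sum to 58, so (2,3) = 7.
From row 2, 65 − (25 + 1 + 7 + 19) gives (2,4) = 13.
From anti-diagonal, 65 − (13 + 15 + 12 + 14) gives (1,5) = 11.
Row 1 needs 65; the known cells sum to 55, so (1,4) = 10.
From column 4, 65 − (10 + 13 + 24 + 2) gives (3,4) = 16.
Column 5: 11 + 19 + 5 + 8 + ? = 65, so (3,5) = 22.

22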